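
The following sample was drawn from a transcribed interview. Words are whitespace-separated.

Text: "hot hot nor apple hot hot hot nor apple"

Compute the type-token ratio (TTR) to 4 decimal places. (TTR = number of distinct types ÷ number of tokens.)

N = 9 tokens, V = 3 types.
TTR = V / N = 3 / 9 = 0.3333

0.3333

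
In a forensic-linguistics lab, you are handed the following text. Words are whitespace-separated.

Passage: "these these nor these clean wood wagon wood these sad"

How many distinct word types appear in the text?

6

Distinct types: {clean, nor, sad, these, wagon, wood}
V = 6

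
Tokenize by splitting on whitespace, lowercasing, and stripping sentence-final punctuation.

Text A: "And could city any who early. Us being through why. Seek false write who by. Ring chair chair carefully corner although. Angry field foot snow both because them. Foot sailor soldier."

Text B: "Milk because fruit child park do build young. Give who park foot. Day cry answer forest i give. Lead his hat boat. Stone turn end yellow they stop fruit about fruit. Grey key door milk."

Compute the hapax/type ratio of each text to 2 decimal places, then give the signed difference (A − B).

A: hapax=25, V=28, ratio=0.89
B: hapax=26, V=30, ratio=0.87
Difference = 0.89 − 0.87 = 0.02

0.02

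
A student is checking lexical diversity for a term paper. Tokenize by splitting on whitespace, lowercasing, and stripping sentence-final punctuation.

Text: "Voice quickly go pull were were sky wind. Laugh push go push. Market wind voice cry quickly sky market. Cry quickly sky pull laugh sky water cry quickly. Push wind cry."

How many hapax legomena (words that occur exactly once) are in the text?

1

Frequencies: quickly:4, sky:4, cry:4, wind:3, push:3, voice:2, go:2, pull:2, were:2, laugh:2, market:2, water:1
Hapax (freq=1): water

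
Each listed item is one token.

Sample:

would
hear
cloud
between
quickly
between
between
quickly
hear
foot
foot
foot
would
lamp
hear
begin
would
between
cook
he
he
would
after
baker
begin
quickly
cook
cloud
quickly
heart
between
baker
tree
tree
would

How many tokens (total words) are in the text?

35

Tokens: would, hear, cloud, between, quickly, between, between, quickly, hear, foot, foot, foot, would, lamp, hear, begin, would, between, cook, he, he, would, after, baker, begin, quickly, cook, cloud, quickly, heart, between, baker, tree, tree, would
N = 35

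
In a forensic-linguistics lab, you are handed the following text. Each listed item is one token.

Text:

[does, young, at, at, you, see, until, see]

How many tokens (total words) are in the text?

Tokens: does, young, at, at, you, see, until, see
N = 8

8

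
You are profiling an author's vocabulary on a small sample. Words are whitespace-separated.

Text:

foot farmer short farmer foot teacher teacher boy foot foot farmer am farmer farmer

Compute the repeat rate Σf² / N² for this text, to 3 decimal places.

Frequencies: farmer:5, foot:4, teacher:2, short:1, boy:1, am:1
Σf² = 48; N² = 196
Repeat rate = 48 / 196 = 0.245

0.245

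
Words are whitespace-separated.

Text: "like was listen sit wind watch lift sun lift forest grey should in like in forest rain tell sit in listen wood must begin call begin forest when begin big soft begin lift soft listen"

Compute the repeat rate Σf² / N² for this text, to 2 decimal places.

0.06

Frequencies: begin:4, listen:3, lift:3, forest:3, in:3, like:2, sit:2, soft:2, was:1, wind:1, watch:1, sun:1, grey:1, should:1, rain:1, tell:1, wood:1, must:1, call:1, when:1, … (1 more, each freq 1)
Σf² = 77; N² = 1225
Repeat rate = 77 / 1225 = 0.06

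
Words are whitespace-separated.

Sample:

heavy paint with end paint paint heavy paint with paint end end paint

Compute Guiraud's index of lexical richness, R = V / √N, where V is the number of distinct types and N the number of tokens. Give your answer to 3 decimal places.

N = 13, V = 4.
√N = 3.605551
R = 4 / 3.605551 = 1.109

1.109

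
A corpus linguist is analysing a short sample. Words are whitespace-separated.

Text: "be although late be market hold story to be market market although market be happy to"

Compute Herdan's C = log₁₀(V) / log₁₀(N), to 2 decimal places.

N = 16, V = 8.
log₁₀(V) = 0.903090, log₁₀(N) = 1.204120
C = 0.903090 / 1.204120 = 0.75

0.75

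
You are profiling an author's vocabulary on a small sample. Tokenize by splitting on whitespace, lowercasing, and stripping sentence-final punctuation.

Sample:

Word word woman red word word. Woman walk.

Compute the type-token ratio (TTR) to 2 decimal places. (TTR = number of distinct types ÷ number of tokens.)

0.50

N = 8 tokens, V = 4 types.
TTR = V / N = 4 / 8 = 0.50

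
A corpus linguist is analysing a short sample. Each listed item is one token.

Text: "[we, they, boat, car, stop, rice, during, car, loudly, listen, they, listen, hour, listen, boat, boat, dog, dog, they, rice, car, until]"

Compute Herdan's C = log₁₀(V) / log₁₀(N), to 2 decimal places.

N = 22, V = 12.
log₁₀(V) = 1.079181, log₁₀(N) = 1.342423
C = 1.079181 / 1.342423 = 0.80

0.80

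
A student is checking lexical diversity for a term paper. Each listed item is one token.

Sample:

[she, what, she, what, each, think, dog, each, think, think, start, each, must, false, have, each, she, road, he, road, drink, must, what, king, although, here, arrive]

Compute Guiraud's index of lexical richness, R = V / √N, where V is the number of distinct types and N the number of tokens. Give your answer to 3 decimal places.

3.079

N = 27, V = 16.
√N = 5.196152
R = 16 / 5.196152 = 3.079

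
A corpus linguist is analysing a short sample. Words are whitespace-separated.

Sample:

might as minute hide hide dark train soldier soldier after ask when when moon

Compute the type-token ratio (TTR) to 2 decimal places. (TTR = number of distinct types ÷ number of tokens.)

N = 14 tokens, V = 11 types.
TTR = V / N = 11 / 14 = 0.79

0.79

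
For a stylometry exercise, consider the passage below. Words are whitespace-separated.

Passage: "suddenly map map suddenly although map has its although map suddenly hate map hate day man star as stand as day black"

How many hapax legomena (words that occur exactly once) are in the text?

Frequencies: map:5, suddenly:3, although:2, hate:2, day:2, as:2, has:1, its:1, man:1, star:1, stand:1, black:1
Hapax (freq=1): black, has, its, man, stand, star

6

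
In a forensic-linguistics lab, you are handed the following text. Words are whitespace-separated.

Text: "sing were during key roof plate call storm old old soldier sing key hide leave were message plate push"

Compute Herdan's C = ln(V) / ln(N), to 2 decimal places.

0.90

N = 19, V = 14.
ln(V) = 2.639057, ln(N) = 2.944439
C = 2.639057 / 2.944439 = 0.90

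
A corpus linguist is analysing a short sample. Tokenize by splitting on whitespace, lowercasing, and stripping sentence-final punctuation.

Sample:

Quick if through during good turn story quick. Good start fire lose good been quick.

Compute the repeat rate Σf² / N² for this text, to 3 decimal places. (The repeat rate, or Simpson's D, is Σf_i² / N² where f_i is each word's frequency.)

Frequencies: quick:3, good:3, if:1, through:1, during:1, turn:1, story:1, start:1, fire:1, lose:1, been:1
Σf² = 27; N² = 225
Repeat rate = 27 / 225 = 0.120

0.120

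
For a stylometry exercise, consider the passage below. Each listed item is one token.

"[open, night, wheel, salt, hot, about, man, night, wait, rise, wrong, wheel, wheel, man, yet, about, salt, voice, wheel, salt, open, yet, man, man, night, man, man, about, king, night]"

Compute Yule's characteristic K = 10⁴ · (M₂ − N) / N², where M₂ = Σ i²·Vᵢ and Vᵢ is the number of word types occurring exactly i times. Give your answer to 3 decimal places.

777.778

Frequencies: man:6, night:4, wheel:4, salt:3, about:3, open:2, yet:2, hot:1, wait:1, rise:1, wrong:1, voice:1, king:1
N = 30. Frequency spectrum: V_1=6, V_2=2, V_3=2, V_4=2, V_6=1
M₂ = 1²·6 + 2²·2 + 3²·2 + 4²·2 + 6²·1 = 100
K = 10000 × (100 − 30) / 30² = 777.778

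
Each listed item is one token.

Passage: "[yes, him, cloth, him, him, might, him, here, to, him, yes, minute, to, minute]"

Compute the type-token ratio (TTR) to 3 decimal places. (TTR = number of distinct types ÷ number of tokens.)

0.500

N = 14 tokens, V = 7 types.
TTR = V / N = 7 / 14 = 0.500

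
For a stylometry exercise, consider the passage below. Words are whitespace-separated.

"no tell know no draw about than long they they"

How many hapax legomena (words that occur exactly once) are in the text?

Frequencies: no:2, they:2, tell:1, know:1, draw:1, about:1, than:1, long:1
Hapax (freq=1): about, draw, know, long, tell, than

6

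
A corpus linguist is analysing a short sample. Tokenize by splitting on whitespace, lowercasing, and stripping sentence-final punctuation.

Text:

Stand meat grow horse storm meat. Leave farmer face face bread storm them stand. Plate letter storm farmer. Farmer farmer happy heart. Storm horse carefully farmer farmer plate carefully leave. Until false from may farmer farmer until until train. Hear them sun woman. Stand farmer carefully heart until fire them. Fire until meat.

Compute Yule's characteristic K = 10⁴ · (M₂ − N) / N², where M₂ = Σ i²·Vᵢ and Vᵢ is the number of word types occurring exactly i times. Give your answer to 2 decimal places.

Frequencies: farmer:9, until:5, storm:4, stand:3, meat:3, them:3, carefully:3, horse:2, leave:2, face:2, plate:2, heart:2, fire:2, grow:1, bread:1, letter:1, happy:1, false:1, from:1, may:1, … (4 more, each freq 1)
N = 53. Frequency spectrum: V_1=11, V_2=6, V_3=4, V_4=1, V_5=1, V_9=1
M₂ = 1²·11 + 2²·6 + 3²·4 + 4²·1 + 5²·1 + 9²·1 = 193
K = 10000 × (193 − 53) / 53² = 498.40

498.40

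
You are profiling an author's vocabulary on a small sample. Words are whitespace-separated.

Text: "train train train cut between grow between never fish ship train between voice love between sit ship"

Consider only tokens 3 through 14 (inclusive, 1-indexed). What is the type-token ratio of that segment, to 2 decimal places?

0.75

Segment tokens 3–14: train, cut, between, grow, between, never, fish, ship, train, between, voice, love
Segment N = 12, segment V = 9.
TTR = 9 / 12 = 0.75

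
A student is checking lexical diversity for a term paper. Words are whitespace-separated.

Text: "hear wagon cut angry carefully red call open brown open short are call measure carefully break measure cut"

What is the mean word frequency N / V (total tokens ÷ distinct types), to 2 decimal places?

1.38

N = 18 tokens, V = 13 types.
Mean frequency = N / V = 18 / 13 = 1.38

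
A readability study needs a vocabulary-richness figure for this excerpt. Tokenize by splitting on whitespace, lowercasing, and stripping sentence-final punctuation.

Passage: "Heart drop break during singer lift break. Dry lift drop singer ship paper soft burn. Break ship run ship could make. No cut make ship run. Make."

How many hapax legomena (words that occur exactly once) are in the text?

Frequencies: ship:4, break:3, make:3, drop:2, singer:2, lift:2, run:2, heart:1, during:1, dry:1, paper:1, soft:1, burn:1, could:1, no:1, cut:1
Hapax (freq=1): burn, could, cut, dry, during, heart, no, paper, soft

9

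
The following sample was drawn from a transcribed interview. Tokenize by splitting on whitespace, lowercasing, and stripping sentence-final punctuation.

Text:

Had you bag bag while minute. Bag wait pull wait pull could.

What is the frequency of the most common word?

3

Frequencies: bag:3, wait:2, pull:2, had:1, you:1, while:1, minute:1, could:1
Most common: 'bag' with frequency 3.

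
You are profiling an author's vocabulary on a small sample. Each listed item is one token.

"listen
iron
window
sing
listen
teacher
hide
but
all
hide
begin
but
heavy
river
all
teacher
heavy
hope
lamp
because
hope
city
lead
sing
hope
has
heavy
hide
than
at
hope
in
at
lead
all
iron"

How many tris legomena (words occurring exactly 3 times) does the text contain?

3

Frequencies: hope:4, hide:3, all:3, heavy:3, listen:2, iron:2, sing:2, teacher:2, but:2, lead:2, at:2, window:1, begin:1, river:1, lamp:1, because:1, city:1, has:1, than:1, in:1
Words with frequency 3: all, heavy, hide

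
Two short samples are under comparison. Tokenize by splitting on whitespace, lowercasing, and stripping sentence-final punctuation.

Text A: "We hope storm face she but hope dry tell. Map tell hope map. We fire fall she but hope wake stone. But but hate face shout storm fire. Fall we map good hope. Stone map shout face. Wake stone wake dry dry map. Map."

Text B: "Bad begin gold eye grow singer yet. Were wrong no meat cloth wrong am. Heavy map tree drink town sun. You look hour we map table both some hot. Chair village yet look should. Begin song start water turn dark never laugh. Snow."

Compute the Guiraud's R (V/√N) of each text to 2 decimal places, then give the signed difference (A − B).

A: V=16, N=44, R=2.41
B: V=38, N=43, R=5.79
Difference = 2.41 − 5.79 = -3.38

-3.38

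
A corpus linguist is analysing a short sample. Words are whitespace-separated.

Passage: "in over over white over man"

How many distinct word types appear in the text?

4

Distinct types: {in, man, over, white}
V = 4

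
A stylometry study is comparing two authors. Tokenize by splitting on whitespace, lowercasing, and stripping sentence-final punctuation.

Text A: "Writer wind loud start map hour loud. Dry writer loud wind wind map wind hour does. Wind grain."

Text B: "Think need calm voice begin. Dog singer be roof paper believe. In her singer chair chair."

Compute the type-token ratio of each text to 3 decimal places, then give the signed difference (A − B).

TTR(A) = 9/18 = 0.500
TTR(B) = 14/16 = 0.875
Difference = 0.500 − 0.875 = -0.375

-0.375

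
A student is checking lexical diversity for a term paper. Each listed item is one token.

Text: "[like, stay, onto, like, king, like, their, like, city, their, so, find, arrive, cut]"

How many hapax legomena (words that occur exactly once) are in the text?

Frequencies: like:4, their:2, stay:1, onto:1, king:1, city:1, so:1, find:1, arrive:1, cut:1
Hapax (freq=1): arrive, city, cut, find, king, onto, so, stay

8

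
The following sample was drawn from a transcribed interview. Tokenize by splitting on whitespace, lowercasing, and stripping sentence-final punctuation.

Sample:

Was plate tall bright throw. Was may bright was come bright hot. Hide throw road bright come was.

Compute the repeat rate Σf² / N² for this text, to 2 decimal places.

0.14

Frequencies: was:4, bright:4, throw:2, come:2, plate:1, tall:1, may:1, hot:1, hide:1, road:1
Σf² = 46; N² = 324
Repeat rate = 46 / 324 = 0.14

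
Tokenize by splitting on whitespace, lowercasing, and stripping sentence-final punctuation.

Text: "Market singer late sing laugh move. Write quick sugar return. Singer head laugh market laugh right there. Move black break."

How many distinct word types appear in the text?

Distinct types: {black, break, head, late, laugh, market, move, quick, return, right, sing, singer, sugar, there, write}
V = 15

15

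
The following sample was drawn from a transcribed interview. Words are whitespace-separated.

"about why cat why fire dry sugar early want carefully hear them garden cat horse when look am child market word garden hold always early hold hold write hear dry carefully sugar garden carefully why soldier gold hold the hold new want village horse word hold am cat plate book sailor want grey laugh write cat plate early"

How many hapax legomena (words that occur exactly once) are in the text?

17

Frequencies: hold:6, cat:4, why:3, early:3, want:3, carefully:3, garden:3, dry:2, sugar:2, hear:2, horse:2, am:2, word:2, write:2, plate:2, about:1, fire:1, them:1, when:1, look:1, … (12 more, each freq 1)
Hapax (freq=1): about, always, book, child, fire, gold, grey, laugh, look, market, new, sailor, soldier, the, them, village, when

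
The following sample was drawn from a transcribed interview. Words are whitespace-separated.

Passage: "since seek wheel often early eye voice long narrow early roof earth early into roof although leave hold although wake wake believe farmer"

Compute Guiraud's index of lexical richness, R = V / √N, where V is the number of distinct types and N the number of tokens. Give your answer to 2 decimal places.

N = 23, V = 18.
√N = 4.795832
R = 18 / 4.795832 = 3.75

3.75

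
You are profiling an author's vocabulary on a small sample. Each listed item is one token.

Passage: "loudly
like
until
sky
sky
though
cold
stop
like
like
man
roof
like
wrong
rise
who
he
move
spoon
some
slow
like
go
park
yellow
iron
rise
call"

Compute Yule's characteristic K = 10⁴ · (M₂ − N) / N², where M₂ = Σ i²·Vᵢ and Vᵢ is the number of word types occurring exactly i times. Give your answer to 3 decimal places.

Frequencies: like:5, sky:2, rise:2, loudly:1, until:1, though:1, cold:1, stop:1, man:1, roof:1, wrong:1, who:1, he:1, move:1, spoon:1, some:1, slow:1, go:1, park:1, yellow:1, … (2 more, each freq 1)
N = 28. Frequency spectrum: V_1=19, V_2=2, V_5=1
M₂ = 1²·19 + 2²·2 + 5²·1 = 52
K = 10000 × (52 − 28) / 28² = 306.122

306.122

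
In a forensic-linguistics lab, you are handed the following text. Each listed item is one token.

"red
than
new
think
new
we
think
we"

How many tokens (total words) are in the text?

8

Tokens: red, than, new, think, new, we, think, we
N = 8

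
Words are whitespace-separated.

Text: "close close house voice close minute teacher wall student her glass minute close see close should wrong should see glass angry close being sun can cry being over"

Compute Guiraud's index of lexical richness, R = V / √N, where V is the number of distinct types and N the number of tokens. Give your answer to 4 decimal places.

N = 28, V = 18.
√N = 5.291503
R = 18 / 5.291503 = 3.4017

3.4017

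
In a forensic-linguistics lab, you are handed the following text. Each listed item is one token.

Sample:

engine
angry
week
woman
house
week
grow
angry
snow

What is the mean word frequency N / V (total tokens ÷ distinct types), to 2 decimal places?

1.29

N = 9 tokens, V = 7 types.
Mean frequency = N / V = 9 / 7 = 1.29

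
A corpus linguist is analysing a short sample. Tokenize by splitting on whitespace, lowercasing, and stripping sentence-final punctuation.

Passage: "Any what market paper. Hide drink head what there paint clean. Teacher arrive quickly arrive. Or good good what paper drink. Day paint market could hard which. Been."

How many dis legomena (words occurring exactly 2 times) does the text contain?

Frequencies: what:3, market:2, paper:2, drink:2, paint:2, arrive:2, good:2, any:1, hide:1, head:1, there:1, clean:1, teacher:1, quickly:1, or:1, day:1, could:1, hard:1, which:1, been:1
Words with frequency 2: arrive, drink, good, market, paint, paper

6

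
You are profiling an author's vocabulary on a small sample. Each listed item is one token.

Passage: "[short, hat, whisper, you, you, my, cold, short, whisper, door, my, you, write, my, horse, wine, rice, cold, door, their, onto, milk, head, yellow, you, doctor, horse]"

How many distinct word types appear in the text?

Distinct types: {cold, doctor, door, hat, head, horse, milk, my, onto, rice, short, their, whisper, wine, write, yellow, you}
V = 17

17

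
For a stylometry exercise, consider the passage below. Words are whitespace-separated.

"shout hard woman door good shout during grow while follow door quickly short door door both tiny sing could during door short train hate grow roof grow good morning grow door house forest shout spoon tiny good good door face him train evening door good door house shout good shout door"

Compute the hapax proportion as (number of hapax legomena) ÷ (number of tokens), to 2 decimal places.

0.31

Frequencies: door:10, good:6, shout:5, grow:4, during:2, short:2, tiny:2, train:2, house:2, hard:1, woman:1, while:1, follow:1, quickly:1, both:1, sing:1, could:1, hate:1, roof:1, morning:1, … (5 more, each freq 1)
Hapax count = 16; token count = 51.
Ratio = 16 / 51 = 0.31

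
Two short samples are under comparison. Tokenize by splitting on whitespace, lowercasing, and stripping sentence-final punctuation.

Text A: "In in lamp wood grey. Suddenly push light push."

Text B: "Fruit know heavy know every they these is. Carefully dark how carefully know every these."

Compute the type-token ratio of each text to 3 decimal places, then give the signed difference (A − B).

TTR(A) = 7/9 = 0.778
TTR(B) = 10/15 = 0.667
Difference = 0.778 − 0.667 = 0.111

0.111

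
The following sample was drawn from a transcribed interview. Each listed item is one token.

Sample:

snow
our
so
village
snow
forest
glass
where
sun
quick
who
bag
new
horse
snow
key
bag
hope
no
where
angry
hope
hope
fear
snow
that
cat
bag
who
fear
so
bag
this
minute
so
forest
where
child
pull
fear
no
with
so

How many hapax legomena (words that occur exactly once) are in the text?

Frequencies: snow:4, so:4, bag:4, where:3, hope:3, fear:3, forest:2, who:2, no:2, our:1, village:1, glass:1, sun:1, quick:1, new:1, horse:1, key:1, angry:1, that:1, cat:1, … (5 more, each freq 1)
Hapax (freq=1): angry, cat, child, glass, horse, key, minute, new, our, pull, quick, sun, that, this, village, with

16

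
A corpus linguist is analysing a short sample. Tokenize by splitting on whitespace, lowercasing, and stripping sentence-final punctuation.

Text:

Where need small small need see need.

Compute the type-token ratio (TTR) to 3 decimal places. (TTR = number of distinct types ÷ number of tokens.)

N = 7 tokens, V = 4 types.
TTR = V / N = 4 / 7 = 0.571

0.571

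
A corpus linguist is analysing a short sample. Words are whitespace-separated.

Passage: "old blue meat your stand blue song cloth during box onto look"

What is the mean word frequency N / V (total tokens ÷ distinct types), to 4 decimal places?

N = 12 tokens, V = 11 types.
Mean frequency = N / V = 12 / 11 = 1.0909

1.0909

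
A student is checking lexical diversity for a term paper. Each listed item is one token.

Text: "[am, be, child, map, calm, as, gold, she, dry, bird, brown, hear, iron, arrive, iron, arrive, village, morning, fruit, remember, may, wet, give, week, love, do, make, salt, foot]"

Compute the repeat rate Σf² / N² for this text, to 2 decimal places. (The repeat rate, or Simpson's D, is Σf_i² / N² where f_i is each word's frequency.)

Frequencies: iron:2, arrive:2, am:1, be:1, child:1, map:1, calm:1, as:1, gold:1, she:1, dry:1, bird:1, brown:1, hear:1, village:1, morning:1, fruit:1, remember:1, may:1, wet:1, … (7 more, each freq 1)
Σf² = 33; N² = 841
Repeat rate = 33 / 841 = 0.04

0.04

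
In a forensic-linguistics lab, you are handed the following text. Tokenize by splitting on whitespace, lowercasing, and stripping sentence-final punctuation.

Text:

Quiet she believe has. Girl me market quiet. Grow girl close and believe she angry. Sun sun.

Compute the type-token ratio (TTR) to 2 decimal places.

N = 17 tokens, V = 12 types.
TTR = V / N = 12 / 17 = 0.71

0.71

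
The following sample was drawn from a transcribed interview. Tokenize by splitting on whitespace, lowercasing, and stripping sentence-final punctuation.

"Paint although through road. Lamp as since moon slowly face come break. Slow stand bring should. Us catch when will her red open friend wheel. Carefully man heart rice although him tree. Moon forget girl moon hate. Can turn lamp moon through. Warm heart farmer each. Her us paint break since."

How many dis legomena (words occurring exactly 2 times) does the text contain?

Frequencies: moon:4, paint:2, although:2, through:2, lamp:2, since:2, break:2, us:2, her:2, heart:2, road:1, as:1, slowly:1, face:1, come:1, slow:1, stand:1, bring:1, should:1, catch:1, … (19 more, each freq 1)
Words with frequency 2: although, break, heart, her, lamp, paint, since, through, us

9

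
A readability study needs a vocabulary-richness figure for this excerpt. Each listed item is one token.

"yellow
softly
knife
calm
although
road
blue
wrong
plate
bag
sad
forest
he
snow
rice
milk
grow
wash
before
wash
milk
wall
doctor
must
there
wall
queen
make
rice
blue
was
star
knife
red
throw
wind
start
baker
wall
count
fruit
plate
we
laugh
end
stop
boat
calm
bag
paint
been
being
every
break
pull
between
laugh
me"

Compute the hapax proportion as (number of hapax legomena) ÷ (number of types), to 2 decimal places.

Frequencies: wall:3, knife:2, calm:2, blue:2, plate:2, bag:2, rice:2, milk:2, wash:2, laugh:2, yellow:1, softly:1, although:1, road:1, wrong:1, sad:1, forest:1, he:1, snow:1, grow:1, … (27 more, each freq 1)
Hapax count = 37; type count = 47.
Ratio = 37 / 47 = 0.79

0.79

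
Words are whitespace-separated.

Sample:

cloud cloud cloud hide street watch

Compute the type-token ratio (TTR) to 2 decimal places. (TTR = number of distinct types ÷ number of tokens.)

0.67

N = 6 tokens, V = 4 types.
TTR = V / N = 4 / 6 = 0.67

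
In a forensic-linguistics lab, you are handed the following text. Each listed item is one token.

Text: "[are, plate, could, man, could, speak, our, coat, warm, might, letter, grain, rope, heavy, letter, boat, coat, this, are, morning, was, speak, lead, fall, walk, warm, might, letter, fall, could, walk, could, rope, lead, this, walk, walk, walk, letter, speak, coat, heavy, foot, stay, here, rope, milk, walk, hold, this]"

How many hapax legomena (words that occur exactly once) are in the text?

12

Frequencies: walk:6, could:4, letter:4, speak:3, coat:3, rope:3, this:3, are:2, warm:2, might:2, heavy:2, lead:2, fall:2, plate:1, man:1, our:1, grain:1, boat:1, morning:1, was:1, … (5 more, each freq 1)
Hapax (freq=1): boat, foot, grain, here, hold, man, milk, morning, our, plate, stay, was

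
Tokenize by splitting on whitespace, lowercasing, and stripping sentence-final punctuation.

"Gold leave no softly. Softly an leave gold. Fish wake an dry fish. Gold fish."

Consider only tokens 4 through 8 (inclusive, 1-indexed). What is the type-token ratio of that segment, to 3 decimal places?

Segment tokens 4–8: softly, softly, an, leave, gold
Segment N = 5, segment V = 4.
TTR = 4 / 5 = 0.800

0.800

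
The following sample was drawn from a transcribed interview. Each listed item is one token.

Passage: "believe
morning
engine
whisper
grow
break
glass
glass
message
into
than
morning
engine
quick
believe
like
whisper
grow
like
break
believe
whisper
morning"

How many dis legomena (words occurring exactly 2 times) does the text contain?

5

Frequencies: believe:3, morning:3, whisper:3, engine:2, grow:2, break:2, glass:2, like:2, message:1, into:1, than:1, quick:1
Words with frequency 2: break, engine, glass, grow, like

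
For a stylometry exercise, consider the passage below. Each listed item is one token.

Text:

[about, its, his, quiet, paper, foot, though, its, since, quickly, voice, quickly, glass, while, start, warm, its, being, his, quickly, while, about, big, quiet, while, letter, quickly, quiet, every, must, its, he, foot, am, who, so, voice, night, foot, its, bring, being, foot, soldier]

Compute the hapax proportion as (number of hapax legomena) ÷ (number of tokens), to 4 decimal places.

0.3864

Frequencies: its:5, foot:4, quickly:4, quiet:3, while:3, about:2, his:2, voice:2, being:2, paper:1, though:1, since:1, glass:1, start:1, warm:1, big:1, letter:1, every:1, must:1, he:1, … (6 more, each freq 1)
Hapax count = 17; token count = 44.
Ratio = 17 / 44 = 0.3864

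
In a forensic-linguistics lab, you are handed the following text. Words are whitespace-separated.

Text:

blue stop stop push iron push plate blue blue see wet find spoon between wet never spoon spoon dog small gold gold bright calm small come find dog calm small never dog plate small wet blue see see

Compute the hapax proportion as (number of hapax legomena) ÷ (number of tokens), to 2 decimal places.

Frequencies: blue:4, small:4, see:3, wet:3, spoon:3, dog:3, stop:2, push:2, plate:2, find:2, never:2, gold:2, calm:2, iron:1, between:1, bright:1, come:1
Hapax count = 4; token count = 38.
Ratio = 4 / 38 = 0.11

0.11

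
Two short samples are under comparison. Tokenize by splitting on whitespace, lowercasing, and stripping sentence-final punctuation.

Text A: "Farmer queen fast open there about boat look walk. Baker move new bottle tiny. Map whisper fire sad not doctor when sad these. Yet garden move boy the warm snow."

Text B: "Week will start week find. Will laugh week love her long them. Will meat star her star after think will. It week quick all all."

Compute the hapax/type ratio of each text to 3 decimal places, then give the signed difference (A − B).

0.241

A: hapax=26, V=28, ratio=0.929
B: hapax=11, V=16, ratio=0.688
Difference = 0.929 − 0.688 = 0.241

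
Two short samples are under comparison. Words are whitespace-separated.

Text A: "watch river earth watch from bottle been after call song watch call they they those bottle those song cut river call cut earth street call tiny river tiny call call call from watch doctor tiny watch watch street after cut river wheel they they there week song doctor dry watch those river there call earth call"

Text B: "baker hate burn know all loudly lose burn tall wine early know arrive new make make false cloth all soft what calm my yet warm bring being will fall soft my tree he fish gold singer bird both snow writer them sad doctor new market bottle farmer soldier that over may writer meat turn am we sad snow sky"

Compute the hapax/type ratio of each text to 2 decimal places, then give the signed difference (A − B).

-0.59

A: hapax=4, V=19, ratio=0.21
B: hapax=39, V=49, ratio=0.80
Difference = 0.21 − 0.80 = -0.59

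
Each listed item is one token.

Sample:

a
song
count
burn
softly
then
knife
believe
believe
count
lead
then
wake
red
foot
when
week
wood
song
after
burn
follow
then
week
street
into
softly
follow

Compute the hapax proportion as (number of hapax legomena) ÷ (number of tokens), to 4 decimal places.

0.3929

Frequencies: then:3, song:2, count:2, burn:2, softly:2, believe:2, week:2, follow:2, a:1, knife:1, lead:1, wake:1, red:1, foot:1, when:1, wood:1, after:1, street:1, into:1
Hapax count = 11; token count = 28.
Ratio = 11 / 28 = 0.3929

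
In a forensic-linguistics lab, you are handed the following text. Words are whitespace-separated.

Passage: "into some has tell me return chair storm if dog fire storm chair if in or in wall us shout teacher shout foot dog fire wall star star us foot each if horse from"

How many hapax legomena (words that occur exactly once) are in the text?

11

Frequencies: if:3, chair:2, storm:2, dog:2, fire:2, in:2, wall:2, us:2, shout:2, foot:2, star:2, into:1, some:1, has:1, tell:1, me:1, return:1, or:1, teacher:1, each:1, … (2 more, each freq 1)
Hapax (freq=1): each, from, has, horse, into, me, or, return, some, teacher, tell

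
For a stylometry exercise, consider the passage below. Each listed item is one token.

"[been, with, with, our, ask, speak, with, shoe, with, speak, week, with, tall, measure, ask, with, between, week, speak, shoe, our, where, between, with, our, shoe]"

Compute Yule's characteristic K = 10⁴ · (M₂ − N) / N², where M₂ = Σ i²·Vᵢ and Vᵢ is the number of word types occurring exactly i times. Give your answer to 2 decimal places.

976.33

Frequencies: with:7, our:3, speak:3, shoe:3, ask:2, week:2, between:2, been:1, tall:1, measure:1, where:1
N = 26. Frequency spectrum: V_1=4, V_2=3, V_3=3, V_7=1
M₂ = 1²·4 + 2²·3 + 3²·3 + 7²·1 = 92
K = 10000 × (92 − 26) / 26² = 976.33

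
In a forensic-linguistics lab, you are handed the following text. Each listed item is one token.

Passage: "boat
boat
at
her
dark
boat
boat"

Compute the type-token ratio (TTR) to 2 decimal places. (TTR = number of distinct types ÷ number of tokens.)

N = 7 tokens, V = 4 types.
TTR = V / N = 4 / 7 = 0.57

0.57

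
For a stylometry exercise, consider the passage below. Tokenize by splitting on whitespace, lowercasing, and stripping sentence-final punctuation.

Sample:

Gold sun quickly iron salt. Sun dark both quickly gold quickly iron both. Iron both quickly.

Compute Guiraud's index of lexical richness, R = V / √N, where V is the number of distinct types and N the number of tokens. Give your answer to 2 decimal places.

N = 16, V = 7.
√N = 4.000000
R = 7 / 4.000000 = 1.75

1.75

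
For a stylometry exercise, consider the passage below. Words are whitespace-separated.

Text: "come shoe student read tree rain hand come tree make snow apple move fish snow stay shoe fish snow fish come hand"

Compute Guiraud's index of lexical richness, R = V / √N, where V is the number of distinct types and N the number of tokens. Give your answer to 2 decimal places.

N = 22, V = 13.
√N = 4.690416
R = 13 / 4.690416 = 2.77

2.77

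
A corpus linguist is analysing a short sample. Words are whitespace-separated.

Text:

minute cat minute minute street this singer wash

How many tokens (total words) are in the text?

Tokens: minute, cat, minute, minute, street, this, singer, wash
N = 8

8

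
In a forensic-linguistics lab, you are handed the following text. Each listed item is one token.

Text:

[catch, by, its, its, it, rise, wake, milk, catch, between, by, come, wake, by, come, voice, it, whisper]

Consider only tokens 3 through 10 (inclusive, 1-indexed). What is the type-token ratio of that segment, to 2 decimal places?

Segment tokens 3–10: its, its, it, rise, wake, milk, catch, between
Segment N = 8, segment V = 7.
TTR = 7 / 8 = 0.88

0.88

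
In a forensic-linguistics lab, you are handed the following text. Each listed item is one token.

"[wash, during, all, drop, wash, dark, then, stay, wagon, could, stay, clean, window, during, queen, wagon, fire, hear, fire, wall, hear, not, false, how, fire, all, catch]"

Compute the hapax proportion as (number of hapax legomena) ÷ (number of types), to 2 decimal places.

0.63

Frequencies: fire:3, wash:2, during:2, all:2, stay:2, wagon:2, hear:2, drop:1, dark:1, then:1, could:1, clean:1, window:1, queen:1, wall:1, not:1, false:1, how:1, catch:1
Hapax count = 12; type count = 19.
Ratio = 12 / 19 = 0.63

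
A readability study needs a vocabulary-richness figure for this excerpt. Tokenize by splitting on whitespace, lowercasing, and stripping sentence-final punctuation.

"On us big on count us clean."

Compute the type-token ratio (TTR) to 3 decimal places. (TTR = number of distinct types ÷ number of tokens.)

0.714

N = 7 tokens, V = 5 types.
TTR = V / N = 5 / 7 = 0.714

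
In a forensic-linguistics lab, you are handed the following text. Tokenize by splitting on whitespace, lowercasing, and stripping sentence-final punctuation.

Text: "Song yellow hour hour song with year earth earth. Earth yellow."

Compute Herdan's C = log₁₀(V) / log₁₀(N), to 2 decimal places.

N = 11, V = 6.
log₁₀(V) = 0.778151, log₁₀(N) = 1.041393
C = 0.778151 / 1.041393 = 0.75

0.75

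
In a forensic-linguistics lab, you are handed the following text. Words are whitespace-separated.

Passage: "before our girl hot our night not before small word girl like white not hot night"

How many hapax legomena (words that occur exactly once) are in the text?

4

Frequencies: before:2, our:2, girl:2, hot:2, night:2, not:2, small:1, word:1, like:1, white:1
Hapax (freq=1): like, small, white, word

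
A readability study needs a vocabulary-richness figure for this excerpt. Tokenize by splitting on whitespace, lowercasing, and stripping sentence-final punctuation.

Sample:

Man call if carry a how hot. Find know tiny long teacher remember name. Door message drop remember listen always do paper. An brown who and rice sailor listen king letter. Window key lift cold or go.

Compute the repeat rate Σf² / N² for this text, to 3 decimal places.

Frequencies: remember:2, listen:2, man:1, call:1, if:1, carry:1, a:1, how:1, hot:1, find:1, know:1, tiny:1, long:1, teacher:1, name:1, door:1, message:1, drop:1, always:1, do:1, … (15 more, each freq 1)
Σf² = 41; N² = 1369
Repeat rate = 41 / 1369 = 0.030

0.030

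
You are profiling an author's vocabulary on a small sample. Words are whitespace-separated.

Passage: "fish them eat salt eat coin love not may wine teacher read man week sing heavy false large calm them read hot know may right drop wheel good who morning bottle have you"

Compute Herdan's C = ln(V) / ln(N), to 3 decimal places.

N = 33, V = 29.
ln(V) = 3.367296, ln(N) = 3.496508
C = 3.367296 / 3.496508 = 0.963

0.963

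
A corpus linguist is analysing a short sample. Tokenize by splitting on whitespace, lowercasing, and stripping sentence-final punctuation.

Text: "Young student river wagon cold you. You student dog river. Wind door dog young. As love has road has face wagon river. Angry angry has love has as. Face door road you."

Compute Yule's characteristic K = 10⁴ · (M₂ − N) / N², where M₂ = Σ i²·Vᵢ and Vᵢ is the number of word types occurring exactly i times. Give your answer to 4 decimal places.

429.6875

Frequencies: has:4, river:3, you:3, young:2, student:2, wagon:2, dog:2, door:2, as:2, love:2, road:2, face:2, angry:2, cold:1, wind:1
N = 32. Frequency spectrum: V_1=2, V_2=10, V_3=2, V_4=1
M₂ = 1²·2 + 2²·10 + 3²·2 + 4²·1 = 76
K = 10000 × (76 − 32) / 32² = 429.6875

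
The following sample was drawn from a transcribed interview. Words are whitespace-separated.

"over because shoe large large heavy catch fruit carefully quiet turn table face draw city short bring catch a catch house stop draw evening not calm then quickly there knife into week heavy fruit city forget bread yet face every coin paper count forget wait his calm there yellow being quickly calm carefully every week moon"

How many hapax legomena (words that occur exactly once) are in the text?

Frequencies: catch:3, calm:3, large:2, heavy:2, fruit:2, carefully:2, face:2, draw:2, city:2, quickly:2, there:2, week:2, forget:2, every:2, over:1, because:1, shoe:1, quiet:1, turn:1, table:1, … (20 more, each freq 1)
Hapax (freq=1): a, because, being, bread, bring, coin, count, evening, his, house, into, knife, moon, not, over, paper, quiet, shoe, short, stop, table, then, turn, wait, yellow, yet

26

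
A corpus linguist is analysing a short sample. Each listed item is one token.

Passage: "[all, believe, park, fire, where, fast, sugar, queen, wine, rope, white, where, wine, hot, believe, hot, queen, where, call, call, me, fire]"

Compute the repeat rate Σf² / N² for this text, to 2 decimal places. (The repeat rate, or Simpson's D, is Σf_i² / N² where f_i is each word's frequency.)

Frequencies: where:3, believe:2, fire:2, queen:2, wine:2, hot:2, call:2, all:1, park:1, fast:1, sugar:1, rope:1, white:1, me:1
Σf² = 40; N² = 484
Repeat rate = 40 / 484 = 0.08

0.08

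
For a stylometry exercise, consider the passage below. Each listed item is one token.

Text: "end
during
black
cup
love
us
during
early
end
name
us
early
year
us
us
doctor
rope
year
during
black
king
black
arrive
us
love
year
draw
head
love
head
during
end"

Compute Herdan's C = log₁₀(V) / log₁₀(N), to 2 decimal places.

0.78

N = 32, V = 15.
log₁₀(V) = 1.176091, log₁₀(N) = 1.505150
C = 1.176091 / 1.505150 = 0.78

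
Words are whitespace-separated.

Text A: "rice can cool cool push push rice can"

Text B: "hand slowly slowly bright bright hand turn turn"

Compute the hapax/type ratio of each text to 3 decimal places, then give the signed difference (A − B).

0.000

A: hapax=0, V=4, ratio=0.000
B: hapax=0, V=4, ratio=0.000
Difference = 0.000 − 0.000 = 0.000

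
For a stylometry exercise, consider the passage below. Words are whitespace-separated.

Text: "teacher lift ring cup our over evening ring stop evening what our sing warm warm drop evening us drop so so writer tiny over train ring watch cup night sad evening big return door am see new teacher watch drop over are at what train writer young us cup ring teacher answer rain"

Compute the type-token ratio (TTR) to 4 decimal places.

N = 53 tokens, V = 31 types.
TTR = V / N = 31 / 53 = 0.5849

0.5849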